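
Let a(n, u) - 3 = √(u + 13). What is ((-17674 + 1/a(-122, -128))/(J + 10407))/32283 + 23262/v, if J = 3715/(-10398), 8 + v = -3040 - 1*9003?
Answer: 2*(-1504871687221767*√115 + 4514615059344814*I)/(1559170704465309*(√115 - 3*I)) ≈ -1.9303 - 2.3283e-10*I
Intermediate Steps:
a(n, u) = 3 + √(13 + u) (a(n, u) = 3 + √(u + 13) = 3 + √(13 + u))
v = -12051 (v = -8 + (-3040 - 1*9003) = -8 + (-3040 - 9003) = -8 - 12043 = -12051)
J = -3715/10398 (J = 3715*(-1/10398) = -3715/10398 ≈ -0.35728)
((-17674 + 1/a(-122, -128))/(J + 10407))/32283 + 23262/v = ((-17674 + 1/(3 + √(13 - 128)))/(-3715/10398 + 10407))/32283 + 23262/(-12051) = ((-17674 + 1/(3 + √(-115)))/(108208271/10398))*(1/32283) + 23262*(-1/12051) = ((-17674 + 1/(3 + I*√115))*(10398/108208271))*(1/32283) - 7754/4017 = (-183774252/108208271 + 10398/(108208271*(3 + I*√115)))*(1/32283) - 7754/4017 = (-61258084/1164429204231 + 3466/(1164429204231*(3 + I*√115))) - 7754/4017 = -1003247791481178/519723568155103 + 3466/(1164429204231*(3 + I*√115))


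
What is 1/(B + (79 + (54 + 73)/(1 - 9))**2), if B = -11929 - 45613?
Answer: -64/3427663 ≈ -1.8672e-5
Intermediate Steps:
B = -57542
1/(B + (79 + (54 + 73)/(1 - 9))**2) = 1/(-57542 + (79 + (54 + 73)/(1 - 9))**2) = 1/(-57542 + (79 + 127/(-8))**2) = 1/(-57542 + (79 + 127*(-1/8))**2) = 1/(-57542 + (79 - 127/8)**2) = 1/(-57542 + (505/8)**2) = 1/(-57542 + 255025/64) = 1/(-3427663/64) = -64/3427663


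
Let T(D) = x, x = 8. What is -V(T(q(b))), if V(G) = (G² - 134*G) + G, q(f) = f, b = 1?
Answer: 1000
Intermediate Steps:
T(D) = 8
V(G) = G² - 133*G
-V(T(q(b))) = -8*(-133 + 8) = -8*(-125) = -1*(-1000) = 1000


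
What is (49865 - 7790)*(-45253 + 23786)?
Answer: -903224025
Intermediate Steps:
(49865 - 7790)*(-45253 + 23786) = 42075*(-21467) = -903224025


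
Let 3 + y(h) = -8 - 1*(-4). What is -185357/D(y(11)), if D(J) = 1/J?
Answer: 1297499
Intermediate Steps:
y(h) = -7 (y(h) = -3 + (-8 - 1*(-4)) = -3 + (-8 + 4) = -3 - 4 = -7)
-185357/D(y(11)) = -185357/(1/(-7)) = -185357/(-⅐) = -185357*(-7) = 1297499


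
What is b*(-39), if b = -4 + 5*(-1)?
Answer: 351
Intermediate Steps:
b = -9 (b = -4 - 5 = -9)
b*(-39) = -9*(-39) = 351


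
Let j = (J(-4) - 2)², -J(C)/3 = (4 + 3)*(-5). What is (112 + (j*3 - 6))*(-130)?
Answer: -4151290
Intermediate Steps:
J(C) = 105 (J(C) = -3*(4 + 3)*(-5) = -21*(-5) = -3*(-35) = 105)
j = 10609 (j = (105 - 2)² = 103² = 10609)
(112 + (j*3 - 6))*(-130) = (112 + (10609*3 - 6))*(-130) = (112 + (31827 - 6))*(-130) = (112 + 31821)*(-130) = 31933*(-130) = -4151290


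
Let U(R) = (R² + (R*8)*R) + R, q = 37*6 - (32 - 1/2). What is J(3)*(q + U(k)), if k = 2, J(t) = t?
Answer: 1371/2 ≈ 685.50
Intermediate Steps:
q = 381/2 (q = 222 - (32 - 1*½) = 222 - (32 - ½) = 222 - 1*63/2 = 222 - 63/2 = 381/2 ≈ 190.50)
U(R) = R + 9*R² (U(R) = (R² + (8*R)*R) + R = (R² + 8*R²) + R = 9*R² + R = R + 9*R²)
J(3)*(q + U(k)) = 3*(381/2 + 2*(1 + 9*2)) = 3*(381/2 + 2*(1 + 18)) = 3*(381/2 + 2*19) = 3*(381/2 + 38) = 3*(457/2) = 1371/2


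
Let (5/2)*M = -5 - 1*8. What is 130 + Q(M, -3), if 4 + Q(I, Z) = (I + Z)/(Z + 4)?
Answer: 589/5 ≈ 117.80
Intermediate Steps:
M = -26/5 (M = 2*(-5 - 1*8)/5 = 2*(-5 - 8)/5 = (⅖)*(-13) = -26/5 ≈ -5.2000)
Q(I, Z) = -4 + (I + Z)/(4 + Z) (Q(I, Z) = -4 + (I + Z)/(Z + 4) = -4 + (I + Z)/(4 + Z))
130 + Q(M, -3) = 130 + (-16 - 26/5 - 3*(-3))/(4 - 3) = 130 + (-16 - 26/5 + 9)/1 = 130 + 1*(-61/5) = 130 - 61/5 = 589/5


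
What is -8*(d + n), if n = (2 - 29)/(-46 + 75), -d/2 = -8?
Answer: -3496/29 ≈ -120.55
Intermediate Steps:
d = 16 (d = -2*(-8) = 16)
n = -27/29 ≈ -0.93103
-8*(d + n) = -8*(16 - 27/29) = -8*437/29 = -3496/29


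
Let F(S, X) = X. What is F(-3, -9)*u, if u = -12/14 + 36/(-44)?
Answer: 1161/77 ≈ 15.078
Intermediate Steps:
u = -129/77 (u = -12*1/14 + 36*(-1/44) = -6/7 - 9/11 = -129/77 ≈ -1.6753)
F(-3, -9)*u = -9*(-129/77) = 1161/77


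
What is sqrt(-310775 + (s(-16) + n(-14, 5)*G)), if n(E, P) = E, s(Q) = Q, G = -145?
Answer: I*sqrt(308761) ≈ 555.66*I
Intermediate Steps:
sqrt(-310775 + (s(-16) + n(-14, 5)*G)) = sqrt(-310775 + (-16 - 14*(-145))) = sqrt(-310775 + (-16 + 2030)) = sqrt(-310775 + 2014) = sqrt(-308761) = I*sqrt(308761)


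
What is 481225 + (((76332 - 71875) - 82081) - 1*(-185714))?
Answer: 589315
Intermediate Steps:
481225 + (((76332 - 71875) - 82081) - 1*(-185714)) = 481225 + ((4457 - 82081) + 185714) = 481225 + (-77624 + 185714) = 481225 + 108090 = 589315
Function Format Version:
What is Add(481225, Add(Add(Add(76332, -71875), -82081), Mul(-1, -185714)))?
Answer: 589315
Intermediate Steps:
Add(481225, Add(Add(Add(76332, -71875), -82081), Mul(-1, -185714))) = Add(481225, Add(Add(4457, -82081), 185714)) = Add(481225, Add(-77624, 185714)) = Add(481225, 108090) = 589315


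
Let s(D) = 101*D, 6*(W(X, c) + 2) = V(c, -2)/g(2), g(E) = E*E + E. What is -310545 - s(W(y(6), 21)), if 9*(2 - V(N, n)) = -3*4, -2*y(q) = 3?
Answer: -16759027/54 ≈ -3.1035e+5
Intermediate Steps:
y(q) = -3/2 (y(q) = -½*3 = -3/2)
V(N, n) = 10/3 (V(N, n) = 2 - (-1)*4/3 = 2 - ⅑*(-12) = 2 + 4/3 = 10/3)
g(E) = E + E² (g(E) = E² + E = E + E²)
W(X, c) = -103/54 (W(X, c) = -2 + (10/(3*((2*(1 + 2)))))/6 = -2 + (10/(3*((2*3))))/6 = -2 + ((10/3)/6)/6 = -2 + ((10/3)*(⅙))/6 = -2 + (⅙)*(5/9) = -2 + 5/54 = -103/54)
-310545 - s(W(y(6), 21)) = -310545 - 101*(-103)/54 = -310545 - 1*(-10403/54) = -310545 + 10403/54 = -16759027/54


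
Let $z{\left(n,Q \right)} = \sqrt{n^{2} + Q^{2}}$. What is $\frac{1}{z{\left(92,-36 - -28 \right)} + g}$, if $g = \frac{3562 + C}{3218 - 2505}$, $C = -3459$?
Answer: $- \frac{73439}{4335360223} + \frac{2033476 \sqrt{533}}{4335360223} \approx 0.010812$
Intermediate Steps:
$g = \frac{103}{713}$ ($g = \frac{3562 - 3459}{3218 - 2505} = \frac{103}{713} \approx 0.14446$)
$z{\left(n,Q \right)} = \sqrt{Q^{2} + n^{2}}$
$\frac{1}{z{\left(92,-36 - -28 \right)} + g} = \frac{1}{\sqrt{\left(-36 - -28\right)^{2} + 92^{2}} + \frac{103}{713}} = \frac{1}{\sqrt{\left(-36 + 28\right)^{2} + 8464} + \frac{103}{713}} = \frac{1}{\sqrt{\left(-8\right)^{2} + 8464} + \frac{103}{713}} = \frac{1}{\sqrt{64 + 8464} + \frac{103}{713}} = \frac{1}{\sqrt{8528} + \frac{103}{713}} = \frac{1}{4 \sqrt{533} + \frac{103}{713}} = \frac{1}{\frac{103}{713} + 4 \sqrt{533}}$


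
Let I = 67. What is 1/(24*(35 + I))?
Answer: 1/2448 ≈ 0.00040850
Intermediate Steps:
1/(24*(35 + I)) = 1/(24*(35 + 67)) = 1/(24*102) = 1/2448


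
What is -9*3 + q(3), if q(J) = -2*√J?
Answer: -27 - 2*√3 ≈ -30.464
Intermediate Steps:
-9*3 + q(3) = -9*3 - 2*√3 = -27 - 2*√3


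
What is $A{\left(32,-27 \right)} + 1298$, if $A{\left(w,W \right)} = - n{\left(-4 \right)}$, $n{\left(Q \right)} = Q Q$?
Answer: $1282$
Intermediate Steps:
$n{\left(Q \right)} = Q^{2}$
$A{\left(w,W \right)} = -16$ ($A{\left(w,W \right)} = - \left(-4\right)^{2} = \left(-1\right) 16 = -16$)
$A{\left(32,-27 \right)} + 1298 = -16 + 1298 = 1282$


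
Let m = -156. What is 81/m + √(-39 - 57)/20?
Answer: -27/52 + I*√6/5 ≈ -0.51923 + 0.4899*I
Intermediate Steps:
81/m + √(-39 - 57)/20 = 81/(-156) + √(-39 - 57)/20 = 81*(-1/156) + √(-96)*(1/20) = -27/52 + (4*I*√6)*(1/20) = -27/52 + I*√6/5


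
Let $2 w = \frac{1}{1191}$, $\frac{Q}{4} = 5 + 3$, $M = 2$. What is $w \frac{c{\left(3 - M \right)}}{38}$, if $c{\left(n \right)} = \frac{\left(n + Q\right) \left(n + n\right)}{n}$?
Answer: $\frac{11}{15086} \approx 0.00072915$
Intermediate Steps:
$Q = 32$ ($Q = 4 \left(5 + 3\right) = 4 \cdot 8 = 32$)
$c{\left(n \right)} = 64 + 2 n$ ($c{\left(n \right)} = \frac{\left(n + 32\right) \left(n + n\right)}{n} = \frac{\left(32 + n\right) 2 n}{n} = \frac{2 n \left(32 + n\right)}{n} = 64 + 2 n$)
$w = \frac{1}{2382}$ ($w = \frac{1}{2 \cdot 1191} = \frac{1}{2} \cdot \frac{1}{1191} = \frac{1}{2382} \approx 0.00041982$)
$w \frac{c{\left(3 - M \right)}}{38} = \frac{\left(64 + 2 \left(3 - 2\right)\right) \frac{1}{38}}{2382} = \frac{\left(64 + 2 \cdot 1\right) \frac{1}{38}}{2382} = \frac{\left(64 + 2\right) \frac{1}{38}}{2382} = \frac{66 \cdot \frac{1}{38}}{2382} = \frac{1}{2382} \cdot \frac{33}{19} = \frac{11}{15086}$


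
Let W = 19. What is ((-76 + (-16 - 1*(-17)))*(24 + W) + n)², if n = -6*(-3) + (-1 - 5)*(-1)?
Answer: 10246401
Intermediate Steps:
n = 24 (n = 18 - 6*(-1) = 18 + 6 = 24)
((-76 + (-16 - 1*(-17)))*(24 + W) + n)² = ((-76 + (-16 - 1*(-17)))*(24 + 19) + 24)² = ((-76 + (-16 + 17))*43 + 24)² = ((-76 + 1)*43 + 24)² = (-75*43 + 24)² = (-3225 + 24)² = (-3201)² = 10246401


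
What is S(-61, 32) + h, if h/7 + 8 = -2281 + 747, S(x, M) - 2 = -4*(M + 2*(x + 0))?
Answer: -10432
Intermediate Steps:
S(x, M) = 2 - 8*x - 4*M (S(x, M) = 2 - 4*(M + 2*(x + 0)) = 2 - 4*(M + 2*x) = 2 + (-8*x - 4*M) = 2 - 8*x - 4*M)
h = -10794 (h = -56 + 7*(-2281 + 747) = -56 + 7*(-1534) = -56 - 10738 = -10794)
S(-61, 32) + h = (2 - 8*(-61) - 4*32) - 10794 = (2 + 488 - 128) - 10794 = 362 - 10794 = -10432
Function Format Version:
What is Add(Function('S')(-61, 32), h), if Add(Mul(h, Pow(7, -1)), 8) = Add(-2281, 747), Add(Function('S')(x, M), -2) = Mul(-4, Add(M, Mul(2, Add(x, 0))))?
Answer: -10432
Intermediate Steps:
Function('S')(x, M) = Add(2, Mul(-8, x), Mul(-4, M)) (Function('S')(x, M) = Add(2, Mul(-4, Add(M, Mul(2, Add(x, 0))))) = Add(2, Mul(-4, Add(M, Mul(2, x)))) = Add(2, Add(Mul(-8, x), Mul(-4, M))) = Add(2, Mul(-8, x), Mul(-4, M)))
h = -10794 (h = Add(-56, Mul(7, Add(-2281, 747))) = Add(-56, Mul(7, -1534)) = Add(-56, -10738) = -10794)
Add(Function('S')(-61, 32), h) = Add(Add(2, Mul(-8, -61), Mul(-4, 32)), -10794) = Add(Add(2, 488, -128), -10794) = Add(362, -10794) = -10432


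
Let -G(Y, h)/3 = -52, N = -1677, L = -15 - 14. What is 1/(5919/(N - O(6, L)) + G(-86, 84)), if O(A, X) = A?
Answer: 561/85543 ≈ 0.0065581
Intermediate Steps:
L = -29
G(Y, h) = 156 (G(Y, h) = -3*(-52) = 156)
1/(5919/(N - O(6, L)) + G(-86, 84)) = 1/(5919/(-1677 - 1*6) + 156) = 1/(5919/(-1677 - 6) + 156) = 1/(5919/(-1683) + 156) = 1/(5919*(-1/1683) + 156) = 1/(-1973/561 + 156) = 1/(85543/561) = 561/85543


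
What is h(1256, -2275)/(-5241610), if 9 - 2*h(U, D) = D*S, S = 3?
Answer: -201/308330 ≈ -0.00065190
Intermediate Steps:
h(U, D) = 9/2 - 3*D/2 (h(U, D) = 9/2 - D*3/2 = 9/2 - 3*D/2)
h(1256, -2275)/(-5241610) = (9/2 - 3/2*(-2275))/(-5241610) = (9/2 + 6825/2)*(-1/5241610) = 3417*(-1/5241610) = -201/308330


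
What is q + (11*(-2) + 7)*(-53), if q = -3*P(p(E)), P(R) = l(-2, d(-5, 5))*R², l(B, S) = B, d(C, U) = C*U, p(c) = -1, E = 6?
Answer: 801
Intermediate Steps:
P(R) = -2*R²
q = 6 (q = -(-6)*(-1)² = -(-6) = -3*(-2) = 6)
q + (11*(-2) + 7)*(-53) = 6 + (11*(-2) + 7)*(-53) = 6 + (-22 + 7)*(-53) = 6 - 15*(-53) = 6 + 795 = 801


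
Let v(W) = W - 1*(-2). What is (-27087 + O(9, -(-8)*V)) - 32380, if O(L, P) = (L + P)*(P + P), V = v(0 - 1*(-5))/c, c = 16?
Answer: -118759/2 ≈ -59380.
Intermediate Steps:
v(W) = 2 + W (v(W) = W + 2 = 2 + W)
V = 7/16 (V = (2 + (0 - 1*(-5)))/16 = (2 + (0 + 5))*(1/16) = (2 + 5)*(1/16) = 7*(1/16) = 7/16 ≈ 0.43750)
O(L, P) = 2*P*(L + P) (O(L, P) = (L + P)*(2*P) = 2*P*(L + P))
(-27087 + O(9, -(-8)*V)) - 32380 = (-27087 + 2*(-(-8)*7/16)*(9 - (-8)*7/16)) - 32380 = (-27087 + 2*(-1*(-7/2))*(9 - 1*(-7/2))) - 32380 = (-27087 + 2*(7/2)*(9 + 7/2)) - 32380 = (-27087 + 2*(7/2)*(25/2)) - 32380 = (-27087 + 175/2) - 32380 = -53999/2 - 32380 = -118759/2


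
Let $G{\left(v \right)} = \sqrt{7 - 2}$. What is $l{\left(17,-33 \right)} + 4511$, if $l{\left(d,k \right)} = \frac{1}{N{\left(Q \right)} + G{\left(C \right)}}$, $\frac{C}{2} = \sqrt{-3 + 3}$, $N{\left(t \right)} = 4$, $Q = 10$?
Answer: $\frac{49625}{11} - \frac{\sqrt{5}}{11} \approx 4511.2$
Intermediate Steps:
$C = 0$ ($C = 2 \sqrt{-3 + 3} = 2 \sqrt{0} = 2 \cdot 0 = 0$)
$G{\left(v \right)} = \sqrt{5}$
$l{\left(d,k \right)} = \frac{1}{4 + \sqrt{5}}$
$l{\left(17,-33 \right)} + 4511 = \left(\frac{4}{11} - \frac{\sqrt{5}}{11}\right) + 4511 = \frac{49625}{11} - \frac{\sqrt{5}}{11}$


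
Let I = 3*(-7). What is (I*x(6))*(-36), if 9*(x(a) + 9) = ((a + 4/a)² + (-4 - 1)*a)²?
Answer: 289492/27 ≈ 10722.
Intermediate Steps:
x(a) = -9 + ((a + 4/a)² - 5*a)²/9 (x(a) = -9 + ((a + 4/a)² + (-4 - 1)*a)²/9 = -9 + ((a + 4/a)² - 5*a)²/9)
I = -21
(I*x(6))*(-36) = -21*(-9 + (⅑)*(-(4 + 6²)² + 5*6³)²/6⁴)*(-36) = -21*(-9 + (⅑)*(1/1296)*(-(4 + 36)² + 5*216)²)*(-36) = -21*(-9 + (⅑)*(1/1296)*(-1*40² + 1080)²)*(-36) = -21*(-9 + (⅑)*(1/1296)*(-1*1600 + 1080)²)*(-36) = -21*(-9 + (⅑)*(1/1296)*(-1600 + 1080)²)*(-36) = -21*(-9 + (⅑)*(1/1296)*(-520)²)*(-36) = -21*(-9 + (⅑)*(1/1296)*270400)*(-36) = -21*(-9 + 16900/729)*(-36) = -21*10339/729*(-36) = -72373/243*(-36) = 289492/27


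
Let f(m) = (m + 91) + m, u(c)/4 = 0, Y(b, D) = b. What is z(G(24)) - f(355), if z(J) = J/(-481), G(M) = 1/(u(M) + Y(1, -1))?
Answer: -385282/481 ≈ -801.00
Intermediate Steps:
u(c) = 0 (u(c) = 4*0 = 0)
G(M) = 1 (G(M) = 1/(0 + 1) = 1/1 = 1)
z(J) = -J/481 (z(J) = J*(-1/481) = -J/481)
f(m) = 91 + 2*m (f(m) = (91 + m) + m = 91 + 2*m)
z(G(24)) - f(355) = -1/481*1 - (91 + 2*355) = -1/481 - (91 + 710) = -1/481 - 1*801 = -1/481 - 801 = -385282/481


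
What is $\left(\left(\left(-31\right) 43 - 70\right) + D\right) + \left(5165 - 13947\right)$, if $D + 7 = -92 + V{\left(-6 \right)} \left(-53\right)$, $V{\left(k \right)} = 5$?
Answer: $-10549$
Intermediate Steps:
$D = -364$ ($D = -7 + \left(-92 + 5 \left(-53\right)\right) = -7 - 357 = -364$)
$\left(\left(\left(-31\right) 43 - 70\right) + D\right) + \left(5165 - 13947\right) = \left(\left(\left(-31\right) 43 - 70\right) - 364\right) + \left(5165 - 13947\right) = \left(\left(-1333 - 70\right) - 364\right) + \left(5165 - 13947\right) = \left(-1403 - 364\right) - 8782 = -1767 - 8782 = -10549$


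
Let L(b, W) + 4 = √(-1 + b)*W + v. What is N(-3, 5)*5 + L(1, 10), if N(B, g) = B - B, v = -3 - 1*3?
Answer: -10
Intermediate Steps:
v = -6 (v = -3 - 3 = -6)
N(B, g) = 0
L(b, W) = -10 + W*√(-1 + b) (L(b, W) = -4 + (√(-1 + b)*W - 6) = -4 + (W*√(-1 + b) - 6) = -4 + (-6 + W*√(-1 + b)) = -10 + W*√(-1 + b))
N(-3, 5)*5 + L(1, 10) = 0*5 + (-10 + 10*√(-1 + 1)) = 0 + (-10 + 10*√0) = 0 + (-10 + 10*0) = 0 + (-10 + 0) = 0 - 10 = -10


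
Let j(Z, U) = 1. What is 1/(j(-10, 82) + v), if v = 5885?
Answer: 1/5886 ≈ 0.00016989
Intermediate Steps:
1/(j(-10, 82) + v) = 1/(1 + 5885) = 1/5886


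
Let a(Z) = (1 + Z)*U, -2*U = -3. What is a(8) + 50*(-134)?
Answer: -13373/2 ≈ -6686.5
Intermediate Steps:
U = 3/2 (U = -½*(-3) = 3/2 ≈ 1.5000)
a(Z) = 3/2 + 3*Z/2 (a(Z) = (1 + Z)*(3/2) = 3/2 + 3*Z/2)
a(8) + 50*(-134) = (3/2 + (3/2)*8) + 50*(-134) = (3/2 + 12) - 6700 = 27/2 - 6700 = -13373/2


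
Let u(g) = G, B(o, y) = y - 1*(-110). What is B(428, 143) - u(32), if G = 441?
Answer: -188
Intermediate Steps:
B(o, y) = 110 + y (B(o, y) = y + 110 = 110 + y)
u(g) = 441
B(428, 143) - u(32) = (110 + 143) - 1*441 = 253 - 441 = -188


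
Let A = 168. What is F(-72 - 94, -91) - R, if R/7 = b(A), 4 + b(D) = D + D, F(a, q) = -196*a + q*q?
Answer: 38493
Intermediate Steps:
F(a, q) = q**2 - 196*a (F(a, q) = -196*a + q**2 = q**2 - 196*a)
b(D) = -4 + 2*D (b(D) = -4 + (D + D) = -4 + 2*D)
R = 2324 (R = 7*(-4 + 2*168) = 7*(-4 + 336) = 7*332 = 2324)
F(-72 - 94, -91) - R = ((-91)**2 - 196*(-72 - 94)) - 1*2324 = (8281 - 196*(-166)) - 2324 = (8281 + 32536) - 2324 = 40817 - 2324 = 38493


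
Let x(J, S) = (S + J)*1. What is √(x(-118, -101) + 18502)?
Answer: √18283 ≈ 135.21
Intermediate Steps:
x(J, S) = J + S (x(J, S) = (J + S)*1 = J + S)
√(x(-118, -101) + 18502) = √((-118 - 101) + 18502) = √(-219 + 18502) = √18283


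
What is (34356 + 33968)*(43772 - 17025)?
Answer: 1827462028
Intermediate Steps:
(34356 + 33968)*(43772 - 17025) = 68324*26747 = 1827462028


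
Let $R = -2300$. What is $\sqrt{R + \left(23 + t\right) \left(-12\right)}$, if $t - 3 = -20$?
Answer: $2 i \sqrt{593} \approx 48.703 i$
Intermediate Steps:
$t = -17$ ($t = 3 - 20 = -17$)
$\sqrt{R + \left(23 + t\right) \left(-12\right)} = \sqrt{-2300 + \left(23 - 17\right) \left(-12\right)} = \sqrt{-2300 + 6 \left(-12\right)} = \sqrt{-2300 - 72} = \sqrt{-2372} = 2 i \sqrt{593}$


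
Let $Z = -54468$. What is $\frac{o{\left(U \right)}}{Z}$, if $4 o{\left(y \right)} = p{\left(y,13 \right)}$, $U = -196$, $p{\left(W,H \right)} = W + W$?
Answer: $\frac{49}{27234} \approx 0.0017992$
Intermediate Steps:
$p{\left(W,H \right)} = 2 W$
$o{\left(y \right)} = \frac{y}{2}$ ($o{\left(y \right)} = \frac{2 y}{4} = \frac{y}{2}$)
$\frac{o{\left(U \right)}}{Z} = \frac{\frac{1}{2} \left(-196\right)}{-54468} = \left(-98\right) \left(- \frac{1}{54468}\right) = \frac{49}{27234}$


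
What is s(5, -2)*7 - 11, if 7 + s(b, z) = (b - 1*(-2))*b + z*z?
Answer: 213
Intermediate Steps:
s(b, z) = -7 + z**2 + b*(2 + b) (s(b, z) = -7 + ((b - 1*(-2))*b + z*z) = -7 + ((b + 2)*b + z**2) = -7 + ((2 + b)*b + z**2) = -7 + (b*(2 + b) + z**2) = -7 + (z**2 + b*(2 + b)) = -7 + z**2 + b*(2 + b))
s(5, -2)*7 - 11 = (-7 + 5**2 + (-2)**2 + 2*5)*7 - 11 = (-7 + 25 + 4 + 10)*7 - 11 = 32*7 - 11 = 224 - 11 = 213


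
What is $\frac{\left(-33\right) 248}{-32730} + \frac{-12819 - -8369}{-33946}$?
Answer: $\frac{35288547}{92587715} \approx 0.38114$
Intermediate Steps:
$\frac{\left(-33\right) 248}{-32730} + \frac{-12819 - -8369}{-33946} = \left(-8184\right) \left(- \frac{1}{32730}\right) + \left(-12819 + 8369\right) \left(- \frac{1}{33946}\right) = \frac{1364}{5455} - - \frac{2225}{16973} = \frac{1364}{5455} + \frac{2225}{16973} = \frac{35288547}{92587715}$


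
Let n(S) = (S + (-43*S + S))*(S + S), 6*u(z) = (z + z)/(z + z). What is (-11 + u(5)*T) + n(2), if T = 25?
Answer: -2009/6 ≈ -334.83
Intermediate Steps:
u(z) = ⅙ (u(z) = ((z + z)/(z + z))/6 = ((2*z)/((2*z)))/6 = ((2*z)*(1/(2*z)))/6 = (⅙)*1 = ⅙)
n(S) = -82*S² (n(S) = (S - 42*S)*(2*S) = (-41*S)*(2*S) = -82*S²)
(-11 + u(5)*T) + n(2) = (-11 + (⅙)*25) - 82*2² = (-11 + 25/6) - 82*4 = -41/6 - 328 = -2009/6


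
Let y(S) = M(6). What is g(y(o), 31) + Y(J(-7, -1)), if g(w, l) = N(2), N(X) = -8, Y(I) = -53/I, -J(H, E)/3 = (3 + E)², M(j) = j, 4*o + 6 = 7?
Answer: -43/12 ≈ -3.5833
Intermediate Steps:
o = ¼ (o = -3/2 + (¼)*7 = -3/2 + 7/4 = ¼ ≈ 0.25000)
y(S) = 6
J(H, E) = -3*(3 + E)²
g(w, l) = -8
g(y(o), 31) + Y(J(-7, -1)) = -8 - 53*(-1/(3*(3 - 1)²)) = -8 - 53/((-3*2²)) = -8 - 53/((-3*4)) = -8 - 53/(-12) = -8 - 53*(-1/12) = -8 + 53/12 = -43/12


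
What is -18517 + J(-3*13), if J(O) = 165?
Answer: -18352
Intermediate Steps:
-18517 + J(-3*13) = -18517 + 165 = -18352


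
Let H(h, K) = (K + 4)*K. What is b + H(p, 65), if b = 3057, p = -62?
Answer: 7542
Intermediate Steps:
H(h, K) = K*(4 + K) (H(h, K) = (4 + K)*K = K*(4 + K))
b + H(p, 65) = 3057 + 65*(4 + 65) = 3057 + 65*69 = 3057 + 4485 = 7542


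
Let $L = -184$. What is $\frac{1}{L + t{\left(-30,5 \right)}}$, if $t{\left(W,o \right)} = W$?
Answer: $- \frac{1}{214} \approx -0.0046729$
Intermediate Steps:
$\frac{1}{L + t{\left(-30,5 \right)}} = \frac{1}{-184 - 30} = \frac{1}{-214} = - \frac{1}{214}$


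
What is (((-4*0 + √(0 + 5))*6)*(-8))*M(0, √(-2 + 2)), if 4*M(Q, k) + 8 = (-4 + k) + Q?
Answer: 144*√5 ≈ 321.99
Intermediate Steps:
M(Q, k) = -3 + Q/4 + k/4 (M(Q, k) = -2 + ((-4 + k) + Q)/4 = -2 + (-4 + Q + k)/4 = -2 + (-1 + Q/4 + k/4) = -3 + Q/4 + k/4)
(((-4*0 + √(0 + 5))*6)*(-8))*M(0, √(-2 + 2)) = (((-4*0 + √(0 + 5))*6)*(-8))*(-3 + (¼)*0 + √(-2 + 2)/4) = (((0 + √5)*6)*(-8))*(-3 + 0 + √0/4) = ((√5*6)*(-8))*(-3 + 0 + (¼)*0) = ((6*√5)*(-8))*(-3 + 0 + 0) = -48*√5*(-3) = 144*√5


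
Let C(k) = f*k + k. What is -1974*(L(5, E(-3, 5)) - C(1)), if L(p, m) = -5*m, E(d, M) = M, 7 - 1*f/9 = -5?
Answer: 264516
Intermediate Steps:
f = 108 (f = 63 - 9*(-5) = 63 + 45 = 108)
C(k) = 109*k (C(k) = 108*k + k = 109*k)
-1974*(L(5, E(-3, 5)) - C(1)) = -1974*(-5*5 - 109) = -1974*(-25 - 1*109) = -1974*(-25 - 109) = -1974*(-134) = 264516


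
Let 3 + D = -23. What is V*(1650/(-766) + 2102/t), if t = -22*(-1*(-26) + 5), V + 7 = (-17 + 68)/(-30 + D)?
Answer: 21639221/522412 ≈ 41.422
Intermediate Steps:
D = -26 (D = -3 - 23 = -26)
V = -443/56 (V = -7 + (-17 + 68)/(-30 - 26) = -7 + 51/(-56) = -7 + 51*(-1/56) = -7 - 51/56 = -443/56 ≈ -7.9107)
t = -682 (t = -22*(26 + 5) = -22*31 = -682)
V*(1650/(-766) + 2102/t) = -443*(1650/(-766) + 2102/(-682))/56 = -443*(1650*(-1/766) + 2102*(-1/682))/56 = -443*(-825/383 - 1051/341)/56 = -443/56*(-683858/130603) = 21639221/522412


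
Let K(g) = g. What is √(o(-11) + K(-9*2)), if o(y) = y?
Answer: I*√29 ≈ 5.3852*I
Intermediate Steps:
√(o(-11) + K(-9*2)) = √(-11 - 9*2) = √(-11 - 18) = √(-29) = I*√29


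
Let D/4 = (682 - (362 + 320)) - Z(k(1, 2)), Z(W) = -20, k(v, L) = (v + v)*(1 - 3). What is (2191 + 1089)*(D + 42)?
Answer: 400160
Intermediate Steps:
k(v, L) = -4*v (k(v, L) = (2*v)*(-2) = -4*v)
D = 80 (D = 4*((682 - (362 + 320)) - 1*(-20)) = 4*((682 - 1*682) + 20) = 4*((682 - 682) + 20) = 4*(0 + 20) = 4*20 = 80)
(2191 + 1089)*(D + 42) = (2191 + 1089)*(80 + 42) = 3280*122 = 400160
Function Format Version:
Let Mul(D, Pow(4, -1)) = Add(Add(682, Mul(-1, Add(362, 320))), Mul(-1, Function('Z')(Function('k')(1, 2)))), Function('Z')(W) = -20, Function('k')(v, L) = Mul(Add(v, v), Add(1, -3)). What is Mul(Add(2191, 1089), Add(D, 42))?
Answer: 400160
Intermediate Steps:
Function('k')(v, L) = Mul(-4, v) (Function('k')(v, L) = Mul(Mul(2, v), -2) = Mul(-4, v))
D = 80 (D = Mul(4, Add(Add(682, Mul(-1, Add(362, 320))), Mul(-1, -20))) = Mul(4, Add(Add(682, Mul(-1, 682)), 20)) = Mul(4, Add(Add(682, -682), 20)) = Mul(4, Add(0, 20)) = Mul(4, 20) = 80)
Mul(Add(2191, 1089), Add(D, 42)) = Mul(Add(2191, 1089), Add(80, 42)) = Mul(3280, 122) = 400160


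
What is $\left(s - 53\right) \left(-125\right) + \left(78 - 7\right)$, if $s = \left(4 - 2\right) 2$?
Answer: $6196$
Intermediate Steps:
$s = 4$ ($s = 2 \cdot 2 = 4$)
$\left(s - 53\right) \left(-125\right) + \left(78 - 7\right) = \left(4 - 53\right) \left(-125\right) + \left(78 - 7\right) = \left(4 - 53\right) \left(-125\right) + 71 = \left(-49\right) \left(-125\right) + 71 = 6125 + 71 = 6196$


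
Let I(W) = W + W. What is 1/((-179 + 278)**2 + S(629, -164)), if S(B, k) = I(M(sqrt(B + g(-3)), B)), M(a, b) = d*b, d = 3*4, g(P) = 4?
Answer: 1/24897 ≈ 4.0165e-5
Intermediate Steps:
d = 12
M(a, b) = 12*b
I(W) = 2*W
S(B, k) = 24*B (S(B, k) = 2*(12*B) = 24*B)
1/((-179 + 278)**2 + S(629, -164)) = 1/((-179 + 278)**2 + 24*629) = 1/(99**2 + 15096) = 1/(9801 + 15096) = 1/24897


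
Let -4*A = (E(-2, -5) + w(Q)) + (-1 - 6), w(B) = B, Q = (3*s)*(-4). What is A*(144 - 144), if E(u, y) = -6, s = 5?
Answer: 0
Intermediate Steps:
Q = -60 (Q = (3*5)*(-4) = 15*(-4) = -60)
A = 73/4 (A = -((-6 - 60) + (-1 - 6))/4 = -(-66 - 7)/4 = -¼*(-73) = 73/4 ≈ 18.250)
A*(144 - 144) = 73*(144 - 144)/4 = (73/4)*0 = 0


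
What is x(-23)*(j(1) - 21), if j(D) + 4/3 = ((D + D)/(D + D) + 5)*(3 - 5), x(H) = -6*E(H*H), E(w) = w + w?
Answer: 217948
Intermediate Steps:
E(w) = 2*w
x(H) = -12*H² (x(H) = -12*H*H = -12*H²)
j(D) = -40/3 (j(D) = -4/3 + ((D + D)/(D + D) + 5)*(3 - 5) = -4/3 + ((2*D)/((2*D)) + 5)*(-2) = -4/3 + ((2*D)*(1/(2*D)) + 5)*(-2) = -4/3 + (1 + 5)*(-2) = -4/3 + 6*(-2) = -4/3 - 12 = -40/3)
x(-23)*(j(1) - 21) = (-12*(-23)²)*(-40/3 - 21) = -12*529*(-103/3) = -6348*(-103/3) = 217948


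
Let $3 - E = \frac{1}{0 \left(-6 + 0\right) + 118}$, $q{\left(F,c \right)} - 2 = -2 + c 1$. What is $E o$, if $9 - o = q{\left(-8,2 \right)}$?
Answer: $\frac{2471}{118} \approx 20.941$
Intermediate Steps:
$q{\left(F,c \right)} = c$ ($q{\left(F,c \right)} = 2 + \left(-2 + c 1\right) = 2 + \left(-2 + c\right) = c$)
$E = \frac{353}{118}$ ($E = 3 - \frac{1}{0 \left(-6 + 0\right) + 118} = 3 - \frac{1}{0 \left(-6\right) + 118} = 3 - \frac{1}{0 + 118} = 3 - \frac{1}{118} = \frac{353}{118} \approx 2.9915$)
$o = 7$ ($o = 9 - 2 = 7$)
$E o = \frac{353}{118} \cdot 7 = \frac{2471}{118}$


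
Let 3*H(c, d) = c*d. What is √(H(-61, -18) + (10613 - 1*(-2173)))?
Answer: 4*√822 ≈ 114.68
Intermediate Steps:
H(c, d) = c*d/3 (H(c, d) = (c*d)/3 = c*d/3)
√(H(-61, -18) + (10613 - 1*(-2173))) = √((⅓)*(-61)*(-18) + (10613 - 1*(-2173))) = √(366 + (10613 + 2173)) = √(366 + 12786) = √13152 = 4*√822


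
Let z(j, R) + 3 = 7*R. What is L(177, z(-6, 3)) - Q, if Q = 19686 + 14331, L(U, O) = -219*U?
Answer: -72780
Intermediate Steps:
z(j, R) = -3 + 7*R
Q = 34017
L(177, z(-6, 3)) - Q = -219*177 - 1*34017 = -38763 - 34017 = -72780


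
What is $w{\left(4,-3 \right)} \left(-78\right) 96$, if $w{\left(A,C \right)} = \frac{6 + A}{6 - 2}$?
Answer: $-18720$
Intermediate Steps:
$w{\left(A,C \right)} = \frac{3}{2} + \frac{A}{4}$ ($w{\left(A,C \right)} = \frac{6 + A}{4} = \left(6 + A\right) \frac{1}{4} = \frac{3}{2} + \frac{A}{4}$)
$w{\left(4,-3 \right)} \left(-78\right) 96 = \left(\frac{3}{2} + \frac{1}{4} \cdot 4\right) \left(-78\right) 96 = \left(\frac{3}{2} + 1\right) \left(-78\right) 96 = \frac{5}{2} \left(-78\right) 96 = \left(-195\right) 96 = -18720$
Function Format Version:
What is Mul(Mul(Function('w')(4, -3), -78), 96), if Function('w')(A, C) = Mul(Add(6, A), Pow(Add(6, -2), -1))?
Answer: -18720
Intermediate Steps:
Function('w')(A, C) = Add(Rational(3, 2), Mul(Rational(1, 4), A)) (Function('w')(A, C) = Mul(Add(6, A), Pow(4, -1)) = Mul(Add(6, A), Rational(1, 4)) = Add(Rational(3, 2), Mul(Rational(1, 4), A)))
Mul(Mul(Function('w')(4, -3), -78), 96) = Mul(Mul(Add(Rational(3, 2), Mul(Rational(1, 4), 4)), -78), 96) = Mul(Mul(Add(Rational(3, 2), 1), -78), 96) = Mul(Mul(Rational(5, 2), -78), 96) = Mul(-195, 96) = -18720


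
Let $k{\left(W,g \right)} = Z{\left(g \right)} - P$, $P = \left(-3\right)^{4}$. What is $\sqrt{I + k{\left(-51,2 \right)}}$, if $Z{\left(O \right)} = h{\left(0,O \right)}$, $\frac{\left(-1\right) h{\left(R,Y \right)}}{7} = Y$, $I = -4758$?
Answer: $i \sqrt{4853} \approx 69.663 i$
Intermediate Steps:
$h{\left(R,Y \right)} = - 7 Y$
$Z{\left(O \right)} = - 7 O$
$P = 81$
$k{\left(W,g \right)} = -81 - 7 g$ ($k{\left(W,g \right)} = - 7 g - 81 = -81 - 7 g$)
$\sqrt{I + k{\left(-51,2 \right)}} = \sqrt{-4758 - 95} = \sqrt{-4853} = i \sqrt{4853}$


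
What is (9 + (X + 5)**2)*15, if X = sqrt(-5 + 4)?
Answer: 495 + 150*I ≈ 495.0 + 150.0*I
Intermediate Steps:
X = I (X = sqrt(-1) = I ≈ 1.0*I)
(9 + (X + 5)**2)*15 = (9 + (I + 5)**2)*15 = (9 + (5 + I)**2)*15 = 135 + 15*(5 + I)**2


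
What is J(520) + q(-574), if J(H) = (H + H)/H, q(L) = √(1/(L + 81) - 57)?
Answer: 2 + I*√13854286/493 ≈ 2.0 + 7.55*I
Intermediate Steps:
q(L) = √(-57 + 1/(81 + L)) (q(L) = √(1/(81 + L) - 57) = √(-57 + 1/(81 + L)))
J(H) = 2 (J(H) = (2*H)/H = 2)
J(520) + q(-574) = 2 + √((-4616 - 57*(-574))/(81 - 574)) = 2 + √((-4616 + 32718)/(-493)) = 2 + √(-1/493*28102) = 2 + √(-28102/493) = 2 + I*√13854286/493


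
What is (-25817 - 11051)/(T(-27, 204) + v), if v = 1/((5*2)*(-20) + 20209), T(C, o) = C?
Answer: 368845906/270121 ≈ 1365.5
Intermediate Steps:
v = 1/20009 (v = 1/(10*(-20) + 20209) = 1/(-200 + 20209) = 1/20009 ≈ 4.9978e-5)
(-25817 - 11051)/(T(-27, 204) + v) = (-25817 - 11051)/(-27 + 1/20009) = -36868/(-540242/20009) = -36868*(-20009/540242) = 368845906/270121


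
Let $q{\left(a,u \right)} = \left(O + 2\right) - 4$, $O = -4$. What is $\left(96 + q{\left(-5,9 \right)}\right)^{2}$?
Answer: $8100$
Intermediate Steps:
$q{\left(a,u \right)} = -6$ ($q{\left(a,u \right)} = \left(-4 + 2\right) - 4 = -2 - 4 = -6$)
$\left(96 + q{\left(-5,9 \right)}\right)^{2} = \left(96 - 6\right)^{2} = 90^{2} = 8100$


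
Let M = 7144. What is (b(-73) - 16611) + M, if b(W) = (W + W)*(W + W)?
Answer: 11849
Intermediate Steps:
b(W) = 4*W² (b(W) = (2*W)*(2*W) = 4*W²)
(b(-73) - 16611) + M = (4*(-73)² - 16611) + 7144 = (4*5329 - 16611) + 7144 = (21316 - 16611) + 7144 = 4705 + 7144 = 11849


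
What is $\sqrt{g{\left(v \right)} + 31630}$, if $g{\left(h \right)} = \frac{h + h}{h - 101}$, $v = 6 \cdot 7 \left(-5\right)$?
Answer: $\frac{5 \sqrt{122376634}}{311} \approx 177.85$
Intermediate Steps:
$v = -210$ ($v = 42 \left(-5\right) = -210$)
$g{\left(h \right)} = \frac{2 h}{-101 + h}$
$\sqrt{g{\left(v \right)} + 31630} = \sqrt{2 \left(-210\right) \frac{1}{-101 - 210} + 31630} = \sqrt{2 \left(-210\right) \frac{1}{-311} + 31630} = \sqrt{2 \left(-210\right) \left(- \frac{1}{311}\right) + 31630} = \sqrt{\frac{420}{311} + 31630} = \sqrt{\frac{9837350}{311}} = \frac{5 \sqrt{122376634}}{311}$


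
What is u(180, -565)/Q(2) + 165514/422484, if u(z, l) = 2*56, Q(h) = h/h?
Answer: 23741861/211242 ≈ 112.39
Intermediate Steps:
Q(h) = 1
u(z, l) = 112
u(180, -565)/Q(2) + 165514/422484 = 112/1 + 165514/422484 = 112*1 + 165514*(1/422484) = 112 + 82757/211242 = 23741861/211242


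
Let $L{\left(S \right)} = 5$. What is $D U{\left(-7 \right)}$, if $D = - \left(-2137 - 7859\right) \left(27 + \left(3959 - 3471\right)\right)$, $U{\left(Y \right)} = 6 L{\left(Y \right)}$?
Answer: $154438200$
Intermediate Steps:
$U{\left(Y \right)} = 30$ ($U{\left(Y \right)} = 6 \cdot 5 = 30$)
$D = 5147940$ ($D = - \left(-9996\right) \left(27 + \left(3959 - 3471\right)\right) = - \left(-9996\right) \left(27 + 488\right) = - \left(-9996\right) 515 = \left(-1\right) \left(-5147940\right) = 5147940$)
$D U{\left(-7 \right)} = 5147940 \cdot 30 = 154438200$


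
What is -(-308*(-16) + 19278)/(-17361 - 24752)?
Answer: 24206/42113 ≈ 0.57479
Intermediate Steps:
-(-308*(-16) + 19278)/(-17361 - 24752) = -(4928 + 19278)/(-42113) = -24206*(-1)/42113 = -1*(-24206/42113) = 24206/42113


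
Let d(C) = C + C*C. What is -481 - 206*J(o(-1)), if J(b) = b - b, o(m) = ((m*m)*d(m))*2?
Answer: -481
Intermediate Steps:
d(C) = C + C²
o(m) = 2*m³*(1 + m) (o(m) = ((m*m)*(m*(1 + m)))*2 = (m²*(m*(1 + m)))*2 = (m³*(1 + m))*2 = 2*m³*(1 + m))
J(b) = 0
-481 - 206*J(o(-1)) = -481 - 206*0 = -481 + 0 = -481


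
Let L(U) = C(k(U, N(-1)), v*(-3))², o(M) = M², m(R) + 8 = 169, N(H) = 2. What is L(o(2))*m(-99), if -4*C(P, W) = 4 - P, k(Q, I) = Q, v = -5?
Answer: 0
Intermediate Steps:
m(R) = 161 (m(R) = -8 + 169 = 161)
C(P, W) = -1 + P/4 (C(P, W) = -(4 - P)/4 = -1 + P/4)
L(U) = (-1 + U/4)²
L(o(2))*m(-99) = ((-4 + 2²)²/16)*161 = ((-4 + 4)²/16)*161 = ((1/16)*0²)*161 = ((1/16)*0)*161 = 0*161 = 0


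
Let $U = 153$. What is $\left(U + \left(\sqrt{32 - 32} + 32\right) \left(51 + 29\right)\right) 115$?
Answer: $311995$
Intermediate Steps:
$\left(U + \left(\sqrt{32 - 32} + 32\right) \left(51 + 29\right)\right) 115 = \left(153 + \left(\sqrt{32 - 32} + 32\right) \left(51 + 29\right)\right) 115 = \left(153 + \left(\sqrt{0} + 32\right) 80\right) 115 = \left(153 + \left(0 + 32\right) 80\right) 115 = \left(153 + 32 \cdot 80\right) 115 = \left(153 + 2560\right) 115 = 2713 \cdot 115 = 311995$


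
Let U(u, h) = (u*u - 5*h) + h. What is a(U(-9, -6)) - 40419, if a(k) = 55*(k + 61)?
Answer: -31289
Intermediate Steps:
U(u, h) = u² - 4*h (U(u, h) = (u² - 5*h) + h = u² - 4*h)
a(k) = 3355 + 55*k (a(k) = 55*(61 + k) = 3355 + 55*k)
a(U(-9, -6)) - 40419 = (3355 + 55*((-9)² - 4*(-6))) - 40419 = (3355 + 55*(81 + 24)) - 40419 = (3355 + 55*105) - 40419 = (3355 + 5775) - 40419 = 9130 - 40419 = -31289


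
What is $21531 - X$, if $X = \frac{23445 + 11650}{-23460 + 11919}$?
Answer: $\frac{248524366}{11541} \approx 21534.0$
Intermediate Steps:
$X = - \frac{35095}{11541}$ ($X = \frac{35095}{-11541} = 35095 \left(- \frac{1}{11541}\right) = - \frac{35095}{11541} \approx -3.0409$)
$21531 - X = 21531 - - \frac{35095}{11541} = 21531 + \frac{35095}{11541} = \frac{248524366}{11541}$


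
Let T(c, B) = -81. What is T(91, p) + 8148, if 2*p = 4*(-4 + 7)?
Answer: 8067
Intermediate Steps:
p = 6 (p = (4*(-4 + 7))/2 = (4*3)/2 = (1/2)*12 = 6)
T(91, p) + 8148 = -81 + 8148 = 8067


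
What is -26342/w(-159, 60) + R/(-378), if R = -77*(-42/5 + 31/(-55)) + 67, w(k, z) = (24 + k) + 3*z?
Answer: -12335/21 ≈ -587.38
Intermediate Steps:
w(k, z) = 24 + k + 3*z
R = 3786/5 (R = -77*(-42*⅕ + 31*(-1/55)) + 67 = -77*(-42/5 - 31/55) + 67 = -77*(-493/55) + 67 = 3451/5 + 67 = 3786/5 ≈ 757.20)
-26342/w(-159, 60) + R/(-378) = -26342/(24 - 159 + 3*60) + (3786/5)/(-378) = -26342/(24 - 159 + 180) + (3786/5)*(-1/378) = -26342/45 - 631/315 = -12335/21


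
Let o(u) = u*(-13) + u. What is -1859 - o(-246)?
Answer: -4811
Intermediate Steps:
o(u) = -12*u (o(u) = -13*u + u = -12*u)
-1859 - o(-246) = -1859 - (-12)*(-246) = -1859 - 1*2952 = -1859 - 2952 = -4811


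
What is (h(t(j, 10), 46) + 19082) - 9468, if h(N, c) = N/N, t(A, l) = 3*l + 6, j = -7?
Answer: 9615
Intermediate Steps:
t(A, l) = 6 + 3*l
h(N, c) = 1
(h(t(j, 10), 46) + 19082) - 9468 = (1 + 19082) - 9468 = 19083 - 9468 = 9615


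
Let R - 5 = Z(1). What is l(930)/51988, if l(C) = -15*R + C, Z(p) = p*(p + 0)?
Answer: 210/12997 ≈ 0.016158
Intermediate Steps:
Z(p) = p² (Z(p) = p*p = p²)
R = 6 (R = 5 + 1² = 5 + 1 = 6)
l(C) = -90 + C (l(C) = -15*6 + C = -90 + C)
l(930)/51988 = (-90 + 930)/51988 = 840*(1/51988) = 210/12997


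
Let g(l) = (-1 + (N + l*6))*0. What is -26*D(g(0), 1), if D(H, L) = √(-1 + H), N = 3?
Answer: -26*I ≈ -26.0*I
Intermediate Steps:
g(l) = 0 (g(l) = (-1 + (3 + l*6))*0 = (-1 + (3 + 6*l))*0 = (2 + 6*l)*0 = 0)
-26*D(g(0), 1) = -26*√(-1 + 0) = -26*√(-1) = -26*I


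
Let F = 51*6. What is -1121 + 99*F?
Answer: 29173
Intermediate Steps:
F = 306
-1121 + 99*F = -1121 + 99*306 = -1121 + 30294 = 29173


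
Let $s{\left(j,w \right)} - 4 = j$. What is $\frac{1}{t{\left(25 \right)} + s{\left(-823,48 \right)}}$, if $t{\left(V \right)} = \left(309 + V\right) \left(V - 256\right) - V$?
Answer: $- \frac{1}{77998} \approx -1.2821 \cdot 10^{-5}$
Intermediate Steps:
$s{\left(j,w \right)} = 4 + j$
$t{\left(V \right)} = - V + \left(-256 + V\right) \left(309 + V\right)$ ($t{\left(V \right)} = \left(309 + V\right) \left(-256 + V\right) - V = \left(-256 + V\right) \left(309 + V\right) - V = - V + \left(-256 + V\right) \left(309 + V\right)$)
$\frac{1}{t{\left(25 \right)} + s{\left(-823,48 \right)}} = \frac{1}{\left(-79104 + 25^{2} + 52 \cdot 25\right) + \left(4 - 823\right)} = \frac{1}{\left(-79104 + 625 + 1300\right) - 819} = \frac{1}{-77179 - 819} = \frac{1}{-77998} = - \frac{1}{77998}$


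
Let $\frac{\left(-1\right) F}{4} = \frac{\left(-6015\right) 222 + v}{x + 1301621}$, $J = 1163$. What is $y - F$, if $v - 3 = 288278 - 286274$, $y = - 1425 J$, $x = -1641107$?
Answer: $- \frac{93769387893}{56581} \approx -1.6573 \cdot 10^{6}$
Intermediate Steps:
$y = -1657275$ ($y = \left(-1425\right) 1163 = -1657275$)
$v = 2007$ ($v = 3 + \left(288278 - 286274\right) = 3 + 2004 = 2007$)
$F = - \frac{888882}{56581}$ ($F = - 4 \frac{\left(-6015\right) 222 + 2007}{-1641107 + 1301621} = - 4 \frac{-1335330 + 2007}{-339486} = - 4 \left(\left(-1333323\right) \left(- \frac{1}{339486}\right)\right) = \left(-4\right) \frac{444441}{113162} = - \frac{888882}{56581} \approx -15.71$)
$y - F = -1657275 - - \frac{888882}{56581} = -1657275 + \frac{888882}{56581} = - \frac{93769387893}{56581}$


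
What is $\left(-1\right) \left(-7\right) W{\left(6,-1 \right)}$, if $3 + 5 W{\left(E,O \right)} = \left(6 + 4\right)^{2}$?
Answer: $\frac{679}{5} \approx 135.8$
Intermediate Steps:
$W{\left(E,O \right)} = \frac{97}{5}$ ($W{\left(E,O \right)} = - \frac{3}{5} + \frac{\left(6 + 4\right)^{2}}{5} = - \frac{3}{5} + \frac{10^{2}}{5} = - \frac{3}{5} + \frac{1}{5} \cdot 100 = - \frac{3}{5} + 20 = \frac{97}{5}$)
$\left(-1\right) \left(-7\right) W{\left(6,-1 \right)} = \left(-1\right) \left(-7\right) \frac{97}{5} = 7 \cdot \frac{97}{5} = \frac{679}{5}$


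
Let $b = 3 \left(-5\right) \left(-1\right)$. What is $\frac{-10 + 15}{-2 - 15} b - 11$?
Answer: $- \frac{262}{17} \approx -15.412$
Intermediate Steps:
$b = 15$ ($b = \left(-15\right) \left(-1\right) = 15$)
$\frac{-10 + 15}{-2 - 15} b - 11 = \frac{-10 + 15}{-2 - 15} \cdot 15 - 11 = \frac{5}{-17} \cdot 15 - 11 = 5 \left(- \frac{1}{17}\right) 15 - 11 = \left(- \frac{5}{17}\right) 15 - 11 = - \frac{75}{17} - 11 = - \frac{262}{17}$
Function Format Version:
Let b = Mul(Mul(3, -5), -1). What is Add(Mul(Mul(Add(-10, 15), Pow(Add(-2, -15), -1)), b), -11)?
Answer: Rational(-262, 17) ≈ -15.412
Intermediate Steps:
b = 15 (b = Mul(-15, -1) = 15)
Add(Mul(Mul(Add(-10, 15), Pow(Add(-2, -15), -1)), b), -11) = Add(Mul(Mul(Add(-10, 15), Pow(Add(-2, -15), -1)), 15), -11) = Add(Mul(Mul(5, Pow(-17, -1)), 15), -11) = Add(Mul(Mul(5, Rational(-1, 17)), 15), -11) = Add(Mul(Rational(-5, 17), 15), -11) = Add(Rational(-75, 17), -11) = Rational(-262, 17)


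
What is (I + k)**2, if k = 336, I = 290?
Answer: 391876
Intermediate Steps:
(I + k)**2 = (290 + 336)**2 = 626**2 = 391876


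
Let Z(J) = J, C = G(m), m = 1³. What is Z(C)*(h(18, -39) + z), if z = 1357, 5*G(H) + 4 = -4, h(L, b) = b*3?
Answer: -1984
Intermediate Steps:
h(L, b) = 3*b
m = 1
G(H) = -8/5 (G(H) = -⅘ + (⅕)*(-4) = -⅘ - ⅘ = -8/5)
C = -8/5 ≈ -1.6000
Z(C)*(h(18, -39) + z) = -8*(3*(-39) + 1357)/5 = -8*(-117 + 1357)/5 = -8/5*1240 = -1984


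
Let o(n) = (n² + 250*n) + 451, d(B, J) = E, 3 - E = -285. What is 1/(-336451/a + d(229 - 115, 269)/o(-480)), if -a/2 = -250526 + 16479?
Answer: -51888687994/37161118729 ≈ -1.3963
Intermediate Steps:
a = 468094 (a = -2*(-250526 + 16479) = -2*(-234047) = 468094)
E = 288 (E = 3 - 1*(-285) = 3 + 285 = 288)
d(B, J) = 288
o(n) = 451 + n² + 250*n
1/(-336451/a + d(229 - 115, 269)/o(-480)) = 1/(-336451/468094 + 288/(451 + (-480)² + 250*(-480))) = 1/(-336451*1/468094 + 288/(451 + 230400 - 120000)) = 1/(-336451/468094 + 288/110851) = 1/(-37161118729/51888687994) = -51888687994/37161118729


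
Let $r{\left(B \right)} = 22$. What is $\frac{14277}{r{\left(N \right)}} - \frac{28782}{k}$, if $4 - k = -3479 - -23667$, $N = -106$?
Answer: $\frac{24066681}{37004} \approx 650.38$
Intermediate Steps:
$k = -20184$ ($k = 4 - \left(-3479 - -23667\right) = 4 - \left(-3479 + 23667\right) = 4 - 20188 = -20184$)
$\frac{14277}{r{\left(N \right)}} - \frac{28782}{k} = \frac{14277}{22} - \frac{28782}{-20184} = 14277 \cdot \frac{1}{22} - - \frac{4797}{3364} = \frac{14277}{22} + \frac{4797}{3364} = \frac{24066681}{37004}$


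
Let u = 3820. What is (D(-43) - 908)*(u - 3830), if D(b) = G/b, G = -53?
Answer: 389910/43 ≈ 9067.7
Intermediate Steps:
D(b) = -53/b
(D(-43) - 908)*(u - 3830) = (-53/(-43) - 908)*(3820 - 3830) = (-53*(-1/43) - 908)*(-10) = (53/43 - 908)*(-10) = -38991/43*(-10) = 389910/43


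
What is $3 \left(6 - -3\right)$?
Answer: $27$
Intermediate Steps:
$3 \left(6 - -3\right) = 3 \left(6 + 3\right) = 3 \cdot 9 = 27$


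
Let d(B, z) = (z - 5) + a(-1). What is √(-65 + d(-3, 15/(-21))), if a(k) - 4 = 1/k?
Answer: I*√3318/7 ≈ 8.2289*I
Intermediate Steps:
a(k) = 4 + 1/k
d(B, z) = -2 + z (d(B, z) = (z - 5) + (4 + 1/(-1)) = (-5 + z) + (4 - 1) = (-5 + z) + 3 = -2 + z)
√(-65 + d(-3, 15/(-21))) = √(-65 + (-2 + 15/(-21))) = √(-65 + (-2 + 15*(-1/21))) = √(-65 + (-2 - 5/7)) = √(-65 - 19/7) = √(-474/7) = I*√3318/7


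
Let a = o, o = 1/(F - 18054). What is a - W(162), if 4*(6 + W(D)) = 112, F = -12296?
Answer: -667701/30350 ≈ -22.000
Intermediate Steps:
W(D) = 22 (W(D) = -6 + (1/4)*112 = -6 + 28 = 22)
o = -1/30350 (o = 1/(-12296 - 18054) = 1/(-30350) = -1/30350 ≈ -3.2949e-5)
a = -1/30350 ≈ -3.2949e-5
a - W(162) = -1/30350 - 1*22 = -1/30350 - 22 = -667701/30350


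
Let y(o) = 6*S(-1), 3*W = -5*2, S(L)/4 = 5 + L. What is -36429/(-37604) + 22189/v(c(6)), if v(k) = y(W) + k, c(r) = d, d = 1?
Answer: 837928769/3647588 ≈ 229.72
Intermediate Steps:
S(L) = 20 + 4*L (S(L) = 4*(5 + L) = 20 + 4*L)
W = -10/3 (W = (-5*2)/3 = (⅓)*(-10) = -10/3 ≈ -3.3333)
y(o) = 96 (y(o) = 6*(20 + 4*(-1)) = 6*(20 - 4) = 6*16 = 96)
c(r) = 1
v(k) = 96 + k
-36429/(-37604) + 22189/v(c(6)) = -36429/(-37604) + 22189/(96 + 1) = -36429*(-1/37604) + 22189/97 = 36429/37604 + 22189*(1/97) = 36429/37604 + 22189/97 = 837928769/3647588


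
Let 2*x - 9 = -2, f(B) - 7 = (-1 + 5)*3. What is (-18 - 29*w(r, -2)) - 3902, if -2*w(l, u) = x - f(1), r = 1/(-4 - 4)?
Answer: -16579/4 ≈ -4144.8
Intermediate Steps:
r = -⅛ (r = 1/(-8) = -⅛ ≈ -0.12500)
f(B) = 19 (f(B) = 7 + (-1 + 5)*3 = 7 + 4*3 = 7 + 12 = 19)
x = 7/2 (x = 9/2 + (½)*(-2) = 9/2 - 1 = 7/2 ≈ 3.5000)
w(l, u) = 31/4 (w(l, u) = -(7/2 - 1*19)/2 = -(7/2 - 19)/2 = -½*(-31/2) = 31/4)
(-18 - 29*w(r, -2)) - 3902 = (-18 - 29*31/4) - 3902 = (-18 - 899/4) - 3902 = -971/4 - 3902 = -16579/4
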